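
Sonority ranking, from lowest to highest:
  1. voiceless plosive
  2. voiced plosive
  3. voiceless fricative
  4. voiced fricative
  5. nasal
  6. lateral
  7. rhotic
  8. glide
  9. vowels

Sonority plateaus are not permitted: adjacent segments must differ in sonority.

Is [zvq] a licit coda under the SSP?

/z/ is a voiced fricative (sonority 4).
/v/ is a voiced fricative (sonority 4).
/q/ is a voiceless plosive (sonority 1).
The profile is 4-4-1. Between /z/ (4) and /v/ (4) sonority does not fall, so the cluster violates the SSP.

no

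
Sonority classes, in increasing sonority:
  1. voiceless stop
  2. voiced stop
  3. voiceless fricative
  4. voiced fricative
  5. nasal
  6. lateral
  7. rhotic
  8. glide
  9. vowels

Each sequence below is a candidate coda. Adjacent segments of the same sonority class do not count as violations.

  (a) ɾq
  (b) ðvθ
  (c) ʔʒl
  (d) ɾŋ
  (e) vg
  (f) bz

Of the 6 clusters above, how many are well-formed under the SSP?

4

(a) 7-1 → obeys
(b) 4-4-3 → obeys
(c) 1-4-6 → violates
(d) 7-5 → obeys
(e) 4-2 → obeys
(f) 2-4 → violates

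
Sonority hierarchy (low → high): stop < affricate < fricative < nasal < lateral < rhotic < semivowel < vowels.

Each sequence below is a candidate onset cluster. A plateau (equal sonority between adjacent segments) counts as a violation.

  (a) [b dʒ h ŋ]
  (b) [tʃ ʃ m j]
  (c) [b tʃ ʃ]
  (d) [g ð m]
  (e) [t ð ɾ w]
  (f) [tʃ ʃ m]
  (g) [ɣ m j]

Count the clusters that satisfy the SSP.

(a) [b dʒ h ŋ]: profile 1-2-3-4 — obeys.
(b) [tʃ ʃ m j]: profile 2-3-4-7 — obeys.
(c) [b tʃ ʃ]: profile 1-2-3 — obeys.
(d) [g ð m]: profile 1-3-4 — obeys.
(e) [t ð ɾ w]: profile 1-3-6-7 — obeys.
(f) [tʃ ʃ m]: profile 2-3-4 — obeys.
(g) [ɣ m j]: profile 3-4-7 — obeys.

7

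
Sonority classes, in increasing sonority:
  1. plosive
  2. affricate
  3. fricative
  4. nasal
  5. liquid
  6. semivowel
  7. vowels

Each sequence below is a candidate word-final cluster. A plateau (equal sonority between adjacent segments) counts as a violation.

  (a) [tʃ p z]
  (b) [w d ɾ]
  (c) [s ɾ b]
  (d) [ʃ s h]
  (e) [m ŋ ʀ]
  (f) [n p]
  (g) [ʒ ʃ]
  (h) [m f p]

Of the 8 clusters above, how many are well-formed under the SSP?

2

(a) [tʃ p z]: profile 2-1-3 — violates.
(b) [w d ɾ]: profile 6-1-5 — violates.
(c) [s ɾ b]: profile 3-5-1 — violates.
(d) [ʃ s h]: profile 3-3-3 — violates.
(e) [m ŋ ʀ]: profile 4-4-5 — violates.
(f) [n p]: profile 4-1 — obeys.
(g) [ʒ ʃ]: profile 3-3 — violates.
(h) [m f p]: profile 4-3-1 — obeys.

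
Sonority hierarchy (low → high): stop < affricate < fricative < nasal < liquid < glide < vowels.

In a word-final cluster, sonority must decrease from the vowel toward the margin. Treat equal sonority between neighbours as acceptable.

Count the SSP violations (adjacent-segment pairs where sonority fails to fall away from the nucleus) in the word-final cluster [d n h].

1

/d/ — stop, sonority 1.
/n/ — nasal, sonority 4.
/h/ — fricative, sonority 3.
/d/→/n/: 1→4 (does not fall) — violation.
/n/→/h/: 4→3 (falls) — ok.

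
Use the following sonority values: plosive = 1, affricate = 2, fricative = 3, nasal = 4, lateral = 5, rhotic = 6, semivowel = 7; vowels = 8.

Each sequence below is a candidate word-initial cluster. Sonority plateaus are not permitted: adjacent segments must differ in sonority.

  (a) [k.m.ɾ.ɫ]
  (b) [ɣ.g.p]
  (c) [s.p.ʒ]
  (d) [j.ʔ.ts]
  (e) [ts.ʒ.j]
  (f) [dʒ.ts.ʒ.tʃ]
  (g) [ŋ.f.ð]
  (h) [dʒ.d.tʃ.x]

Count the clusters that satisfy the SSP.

(a) 1-4-6-5 → violates
(b) 3-1-1 → violates
(c) 3-1-3 → violates
(d) 7-1-2 → violates
(e) 2-3-7 → obeys
(f) 2-2-3-2 → violates
(g) 4-3-3 → violates
(h) 2-1-2-3 → violates

1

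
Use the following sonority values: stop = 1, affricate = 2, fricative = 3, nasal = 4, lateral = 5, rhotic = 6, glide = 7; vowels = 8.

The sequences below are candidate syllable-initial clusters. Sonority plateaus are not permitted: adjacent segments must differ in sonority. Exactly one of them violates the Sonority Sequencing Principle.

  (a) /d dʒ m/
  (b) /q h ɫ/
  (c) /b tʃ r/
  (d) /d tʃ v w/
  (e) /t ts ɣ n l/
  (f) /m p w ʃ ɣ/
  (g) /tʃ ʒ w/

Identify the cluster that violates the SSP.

(a) /d dʒ m/: profile 1-2-4 — obeys.
(b) /q h ɫ/: profile 1-3-5 — obeys.
(c) /b tʃ r/: profile 1-2-6 — obeys.
(d) /d tʃ v w/: profile 1-2-3-7 — obeys.
(e) /t ts ɣ n l/: profile 1-2-3-4-5 — obeys.
(f) /m p w ʃ ɣ/: profile 4-1-7-3-3 — violates.
(g) /tʃ ʒ w/: profile 2-3-7 — obeys.

f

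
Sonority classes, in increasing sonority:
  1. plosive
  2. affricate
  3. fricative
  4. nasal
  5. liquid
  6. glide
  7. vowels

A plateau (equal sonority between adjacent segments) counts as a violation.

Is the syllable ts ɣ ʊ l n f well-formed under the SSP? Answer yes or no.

Onset: /ts/ is an affricate (sonority 2), /ɣ/ is a fricative (sonority 3); then the nucleus /ʊ/ (sonority 7).
Onset profile 2-3-7 — rises to the nucleus.
Coda: /l/ is a liquid (sonority 5), /n/ is a nasal (sonority 4), /f/ is a fricative (sonority 3).
Coda profile 7-5-4-3 — falls from the nucleus.

yes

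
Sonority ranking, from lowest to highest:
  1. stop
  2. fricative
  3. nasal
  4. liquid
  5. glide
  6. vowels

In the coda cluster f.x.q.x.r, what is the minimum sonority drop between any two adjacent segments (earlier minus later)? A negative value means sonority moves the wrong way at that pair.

-2

/f/: fricative = 2.
/x/: fricative = 2.
/q/: stop = 1.
/x/: fricative = 2.
/r/: liquid = 4.
/f/→/x/: change +0.
/x/→/q/: change +1.
/q/→/x/: change -1.
/x/→/r/: change -2.
Minimum = -2.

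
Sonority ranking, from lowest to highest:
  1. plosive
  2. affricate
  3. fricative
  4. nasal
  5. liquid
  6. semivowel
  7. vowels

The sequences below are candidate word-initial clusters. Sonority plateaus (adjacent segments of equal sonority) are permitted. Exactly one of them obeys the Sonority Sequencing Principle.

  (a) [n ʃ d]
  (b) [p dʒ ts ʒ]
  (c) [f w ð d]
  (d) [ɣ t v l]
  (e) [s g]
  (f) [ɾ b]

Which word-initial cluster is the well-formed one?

(a) 4-3-1 → violates
(b) 1-2-2-3 → obeys
(c) 3-6-3-1 → violates
(d) 3-1-3-5 → violates
(e) 3-1 → violates
(f) 5-1 → violates

b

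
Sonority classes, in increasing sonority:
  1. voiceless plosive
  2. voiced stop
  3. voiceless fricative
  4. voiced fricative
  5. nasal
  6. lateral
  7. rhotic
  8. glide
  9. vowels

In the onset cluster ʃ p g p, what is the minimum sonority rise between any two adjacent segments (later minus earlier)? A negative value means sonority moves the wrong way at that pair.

/ʃ/ is a voiceless fricative (sonority 3).
/p/ is a voiceless plosive (sonority 1).
/g/ is a voiced stop (sonority 2).
/p/ is a voiceless plosive (sonority 1).
/ʃ/→/p/: change -2.
/p/→/g/: change +1.
/g/→/p/: change -1.
Minimum = -2.

-2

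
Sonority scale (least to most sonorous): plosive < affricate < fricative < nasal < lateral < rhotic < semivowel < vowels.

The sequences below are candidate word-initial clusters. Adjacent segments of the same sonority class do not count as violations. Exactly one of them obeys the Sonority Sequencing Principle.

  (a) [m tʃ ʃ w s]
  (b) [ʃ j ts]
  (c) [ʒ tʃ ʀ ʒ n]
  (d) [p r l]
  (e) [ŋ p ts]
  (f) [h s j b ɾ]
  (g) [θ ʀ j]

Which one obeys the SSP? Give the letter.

g

(a) sonority 4-2-3-7-3: ill-formed.
(b) sonority 3-7-2: ill-formed.
(c) sonority 3-2-6-3-4: ill-formed.
(d) sonority 1-6-5: ill-formed.
(e) sonority 4-1-2: ill-formed.
(f) sonority 3-3-7-1-6: ill-formed.
(g) sonority 3-6-7: well-formed.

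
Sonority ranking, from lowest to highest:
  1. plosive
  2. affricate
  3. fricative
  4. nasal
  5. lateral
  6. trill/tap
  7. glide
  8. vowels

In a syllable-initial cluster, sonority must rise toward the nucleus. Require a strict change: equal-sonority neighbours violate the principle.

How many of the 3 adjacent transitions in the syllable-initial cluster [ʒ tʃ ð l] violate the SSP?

1

/ʒ/: fricative = 3.
/tʃ/: affricate = 2.
/ð/: fricative = 3.
/l/: lateral = 5.
/ʒ/→/tʃ/: 3→2 (does not rise) — violation.
/tʃ/→/ð/: 2→3 (rises) — ok.
/ð/→/l/: 3→5 (rises) — ok.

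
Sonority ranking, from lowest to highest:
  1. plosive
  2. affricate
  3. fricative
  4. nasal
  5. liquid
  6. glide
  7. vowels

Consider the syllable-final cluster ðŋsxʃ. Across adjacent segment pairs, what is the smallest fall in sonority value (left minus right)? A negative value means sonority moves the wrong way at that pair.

-1

/ð/: fricative = 3.
/ŋ/: nasal = 4.
/s/: fricative = 3.
/x/: fricative = 3.
/ʃ/: fricative = 3.
/ð/→/ŋ/: change -1.
/ŋ/→/s/: change +1.
/s/→/x/: change +0.
/x/→/ʃ/: change +0.
Minimum = -1.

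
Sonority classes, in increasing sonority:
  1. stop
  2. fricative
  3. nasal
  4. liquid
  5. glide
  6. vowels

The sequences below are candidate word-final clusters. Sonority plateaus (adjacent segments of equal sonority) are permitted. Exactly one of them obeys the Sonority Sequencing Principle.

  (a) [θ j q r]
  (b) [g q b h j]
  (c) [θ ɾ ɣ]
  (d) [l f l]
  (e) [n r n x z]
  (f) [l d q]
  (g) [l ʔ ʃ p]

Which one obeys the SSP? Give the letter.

(a) [θ j q r]: profile 2-5-1-4 — violates.
(b) [g q b h j]: profile 1-1-1-2-5 — violates.
(c) [θ ɾ ɣ]: profile 2-4-2 — violates.
(d) [l f l]: profile 4-2-4 — violates.
(e) [n r n x z]: profile 3-4-3-2-2 — violates.
(f) [l d q]: profile 4-1-1 — obeys.
(g) [l ʔ ʃ p]: profile 4-1-2-1 — violates.

f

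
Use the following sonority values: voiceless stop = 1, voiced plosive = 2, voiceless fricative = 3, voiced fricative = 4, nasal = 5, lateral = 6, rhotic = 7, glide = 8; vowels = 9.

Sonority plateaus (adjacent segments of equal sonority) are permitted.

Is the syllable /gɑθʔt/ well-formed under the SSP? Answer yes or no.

yes

Onset: /g/ is a voiced plosive (sonority 2); then the nucleus /ɑ/ (sonority 9).
Onset profile 2-9 — rises to the nucleus.
Coda: /θ/ is a voiceless fricative (sonority 3), /ʔ/ is a voiceless stop (sonority 1), /t/ is a voiceless stop (sonority 1).
Coda profile 9-3-1-1 — falls from the nucleus.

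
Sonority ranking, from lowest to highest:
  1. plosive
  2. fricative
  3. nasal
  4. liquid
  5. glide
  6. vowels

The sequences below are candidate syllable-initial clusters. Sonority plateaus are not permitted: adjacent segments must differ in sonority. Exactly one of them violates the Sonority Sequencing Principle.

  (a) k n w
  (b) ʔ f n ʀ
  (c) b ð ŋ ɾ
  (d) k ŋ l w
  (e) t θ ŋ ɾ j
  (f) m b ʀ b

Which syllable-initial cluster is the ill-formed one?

(a) sonority 1-3-5: well-formed.
(b) sonority 1-2-3-4: well-formed.
(c) sonority 1-2-3-4: well-formed.
(d) sonority 1-3-4-5: well-formed.
(e) sonority 1-2-3-4-5: well-formed.
(f) sonority 3-1-4-1: ill-formed.

f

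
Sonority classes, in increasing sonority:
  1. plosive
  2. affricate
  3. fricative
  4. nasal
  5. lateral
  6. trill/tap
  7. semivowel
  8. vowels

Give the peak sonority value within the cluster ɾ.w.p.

/ɾ/: trill/tap = 6.
/w/: semivowel = 7.
/p/: plosive = 1.
The maximum is 7.

7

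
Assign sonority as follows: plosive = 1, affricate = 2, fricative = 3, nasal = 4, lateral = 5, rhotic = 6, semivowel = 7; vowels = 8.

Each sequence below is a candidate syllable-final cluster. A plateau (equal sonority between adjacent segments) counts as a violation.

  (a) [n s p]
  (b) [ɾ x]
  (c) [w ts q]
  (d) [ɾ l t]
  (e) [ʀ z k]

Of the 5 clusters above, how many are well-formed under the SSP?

(a) sonority 4-3-1: well-formed.
(b) sonority 6-3: well-formed.
(c) sonority 7-2-1: well-formed.
(d) sonority 6-5-1: well-formed.
(e) sonority 6-3-1: well-formed.

5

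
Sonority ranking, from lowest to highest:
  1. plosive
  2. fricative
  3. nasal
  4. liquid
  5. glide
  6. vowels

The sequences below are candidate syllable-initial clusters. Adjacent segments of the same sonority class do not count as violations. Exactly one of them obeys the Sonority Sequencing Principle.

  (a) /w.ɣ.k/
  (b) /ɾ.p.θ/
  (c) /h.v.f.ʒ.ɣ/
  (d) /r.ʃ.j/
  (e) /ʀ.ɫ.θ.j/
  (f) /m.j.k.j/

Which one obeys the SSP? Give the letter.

c

(a) sonority 5-2-1: ill-formed.
(b) sonority 4-1-2: ill-formed.
(c) sonority 2-2-2-2-2: well-formed.
(d) sonority 4-2-5: ill-formed.
(e) sonority 4-4-2-5: ill-formed.
(f) sonority 3-5-1-5: ill-formed.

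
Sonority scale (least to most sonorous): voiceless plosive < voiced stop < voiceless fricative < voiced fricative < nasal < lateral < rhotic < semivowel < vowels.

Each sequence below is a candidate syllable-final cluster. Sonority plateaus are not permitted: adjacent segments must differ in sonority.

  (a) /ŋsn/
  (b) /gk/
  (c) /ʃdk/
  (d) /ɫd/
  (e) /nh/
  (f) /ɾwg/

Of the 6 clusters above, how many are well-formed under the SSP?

4

(a) /ŋsn/: profile 5-3-5 — violates.
(b) /gk/: profile 2-1 — obeys.
(c) /ʃdk/: profile 3-2-1 — obeys.
(d) /ɫd/: profile 6-2 — obeys.
(e) /nh/: profile 5-3 — obeys.
(f) /ɾwg/: profile 7-8-2 — violates.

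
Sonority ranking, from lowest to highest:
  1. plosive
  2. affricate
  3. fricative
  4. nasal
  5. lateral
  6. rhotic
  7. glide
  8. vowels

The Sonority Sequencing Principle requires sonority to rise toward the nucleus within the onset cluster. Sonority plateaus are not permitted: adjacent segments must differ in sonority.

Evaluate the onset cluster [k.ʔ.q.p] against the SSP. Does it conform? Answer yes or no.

no

/k/ is a plosive (sonority 1).
/ʔ/ is a plosive (sonority 1).
/q/ is a plosive (sonority 1).
/p/ is a plosive (sonority 1).
The profile is 1-1-1-1. Between /k/ (1) and /ʔ/ (1) sonority does not rise, so the cluster violates the SSP.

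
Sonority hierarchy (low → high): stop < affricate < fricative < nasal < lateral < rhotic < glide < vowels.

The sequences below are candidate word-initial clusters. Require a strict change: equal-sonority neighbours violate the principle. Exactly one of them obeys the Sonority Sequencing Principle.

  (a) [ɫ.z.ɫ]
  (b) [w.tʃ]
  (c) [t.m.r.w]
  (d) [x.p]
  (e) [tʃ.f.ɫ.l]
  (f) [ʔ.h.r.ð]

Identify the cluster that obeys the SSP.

(a) sonority 5-3-5: ill-formed.
(b) sonority 7-2: ill-formed.
(c) sonority 1-4-6-7: well-formed.
(d) sonority 3-1: ill-formed.
(e) sonority 2-3-5-5: ill-formed.
(f) sonority 1-3-6-3: ill-formed.

c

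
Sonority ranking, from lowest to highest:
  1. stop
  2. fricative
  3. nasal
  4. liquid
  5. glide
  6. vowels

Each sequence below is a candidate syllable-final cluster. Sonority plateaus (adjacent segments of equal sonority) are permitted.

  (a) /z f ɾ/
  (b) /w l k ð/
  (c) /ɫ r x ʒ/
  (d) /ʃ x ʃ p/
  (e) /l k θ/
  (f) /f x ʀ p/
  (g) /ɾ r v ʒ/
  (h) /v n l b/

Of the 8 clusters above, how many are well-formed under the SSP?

(a) /z f ɾ/: profile 2-2-4 — violates.
(b) /w l k ð/: profile 5-4-1-2 — violates.
(c) /ɫ r x ʒ/: profile 4-4-2-2 — obeys.
(d) /ʃ x ʃ p/: profile 2-2-2-1 — obeys.
(e) /l k θ/: profile 4-1-2 — violates.
(f) /f x ʀ p/: profile 2-2-4-1 — violates.
(g) /ɾ r v ʒ/: profile 4-4-2-2 — obeys.
(h) /v n l b/: profile 2-3-4-1 — violates.

3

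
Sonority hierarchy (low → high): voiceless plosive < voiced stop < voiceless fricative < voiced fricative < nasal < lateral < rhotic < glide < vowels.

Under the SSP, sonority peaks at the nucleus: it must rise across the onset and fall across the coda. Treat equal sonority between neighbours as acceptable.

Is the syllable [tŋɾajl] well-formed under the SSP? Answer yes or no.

yes

Onset: /t/ is a voiceless plosive (sonority 1), /ŋ/ is a nasal (sonority 5), /ɾ/ is a rhotic (sonority 7); then the nucleus /a/ (sonority 9).
Onset profile 1-5-7-9 — rises to the nucleus.
Coda: /j/ is a glide (sonority 8), /l/ is a lateral (sonority 6).
Coda profile 9-8-6 — falls from the nucleus.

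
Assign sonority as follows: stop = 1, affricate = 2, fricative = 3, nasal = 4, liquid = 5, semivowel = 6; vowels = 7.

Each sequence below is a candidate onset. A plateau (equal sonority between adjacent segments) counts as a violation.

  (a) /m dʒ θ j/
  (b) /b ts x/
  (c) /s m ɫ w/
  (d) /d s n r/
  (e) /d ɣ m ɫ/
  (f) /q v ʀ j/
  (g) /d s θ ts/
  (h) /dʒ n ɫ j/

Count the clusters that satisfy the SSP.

(a) 4-2-3-6 → violates
(b) 1-2-3 → obeys
(c) 3-4-5-6 → obeys
(d) 1-3-4-5 → obeys
(e) 1-3-4-5 → obeys
(f) 1-3-5-6 → obeys
(g) 1-3-3-2 → violates
(h) 2-4-5-6 → obeys

6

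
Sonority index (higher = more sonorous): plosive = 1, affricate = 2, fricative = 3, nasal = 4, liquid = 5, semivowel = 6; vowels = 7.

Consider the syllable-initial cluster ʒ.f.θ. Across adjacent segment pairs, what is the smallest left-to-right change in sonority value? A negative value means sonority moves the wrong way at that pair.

0

/ʒ/: fricative = 3.
/f/: fricative = 3.
/θ/: fricative = 3.
/ʒ/→/f/: change +0.
/f/→/θ/: change +0.
Minimum = 0.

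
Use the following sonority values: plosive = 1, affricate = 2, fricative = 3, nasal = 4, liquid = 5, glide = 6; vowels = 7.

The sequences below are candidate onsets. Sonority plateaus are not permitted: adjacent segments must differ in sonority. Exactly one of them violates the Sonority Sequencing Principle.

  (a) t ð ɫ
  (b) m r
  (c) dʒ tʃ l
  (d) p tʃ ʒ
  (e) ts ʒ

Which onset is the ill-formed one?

(a) t ð ɫ: profile 1-3-5 — obeys.
(b) m r: profile 4-5 — obeys.
(c) dʒ tʃ l: profile 2-2-5 — violates.
(d) p tʃ ʒ: profile 1-2-3 — obeys.
(e) ts ʒ: profile 2-3 — obeys.

c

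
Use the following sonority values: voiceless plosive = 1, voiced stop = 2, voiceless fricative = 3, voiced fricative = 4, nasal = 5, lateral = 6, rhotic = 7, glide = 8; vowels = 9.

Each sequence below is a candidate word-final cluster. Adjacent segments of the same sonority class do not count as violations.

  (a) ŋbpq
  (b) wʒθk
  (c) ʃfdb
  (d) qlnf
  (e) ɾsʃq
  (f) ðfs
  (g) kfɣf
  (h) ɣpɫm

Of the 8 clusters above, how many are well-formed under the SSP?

5

(a) sonority 5-2-1-1: well-formed.
(b) sonority 8-4-3-1: well-formed.
(c) sonority 3-3-2-2: well-formed.
(d) sonority 1-6-5-3: ill-formed.
(e) sonority 7-3-3-1: well-formed.
(f) sonority 4-3-3: well-formed.
(g) sonority 1-3-4-3: ill-formed.
(h) sonority 4-1-6-5: ill-formed.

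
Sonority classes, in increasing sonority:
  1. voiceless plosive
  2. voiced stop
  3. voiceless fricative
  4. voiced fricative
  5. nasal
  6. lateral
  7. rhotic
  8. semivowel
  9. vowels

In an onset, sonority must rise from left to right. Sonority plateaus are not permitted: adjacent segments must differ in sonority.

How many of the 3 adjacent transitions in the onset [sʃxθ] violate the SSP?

3

/s/ — voiceless fricative, sonority 3.
/ʃ/ — voiceless fricative, sonority 3.
/x/ — voiceless fricative, sonority 3.
/θ/ — voiceless fricative, sonority 3.
/s/→/ʃ/: 3→3 (plateau) — violation.
/ʃ/→/x/: 3→3 (plateau) — violation.
/x/→/θ/: 3→3 (plateau) — violation.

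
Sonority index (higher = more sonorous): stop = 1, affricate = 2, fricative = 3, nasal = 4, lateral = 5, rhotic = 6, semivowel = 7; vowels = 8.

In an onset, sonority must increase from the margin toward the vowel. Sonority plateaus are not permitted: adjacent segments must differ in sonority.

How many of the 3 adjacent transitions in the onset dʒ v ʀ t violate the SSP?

/dʒ/ is an affricate (sonority 2).
/v/ is a fricative (sonority 3).
/ʀ/ is a rhotic (sonority 6).
/t/ is a stop (sonority 1).
/dʒ/→/v/: 2→3 (rises) — ok.
/v/→/ʀ/: 3→6 (rises) — ok.
/ʀ/→/t/: 6→1 (does not rise) — violation.

1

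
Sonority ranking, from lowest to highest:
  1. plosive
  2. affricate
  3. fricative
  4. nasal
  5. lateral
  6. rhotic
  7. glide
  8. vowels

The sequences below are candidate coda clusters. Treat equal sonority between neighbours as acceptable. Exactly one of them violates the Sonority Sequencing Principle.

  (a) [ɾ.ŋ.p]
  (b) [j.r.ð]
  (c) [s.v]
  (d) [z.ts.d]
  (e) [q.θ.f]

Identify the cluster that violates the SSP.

(a) [ɾ.ŋ.p]: profile 6-4-1 — obeys.
(b) [j.r.ð]: profile 7-6-3 — obeys.
(c) [s.v]: profile 3-3 — obeys.
(d) [z.ts.d]: profile 3-2-1 — obeys.
(e) [q.θ.f]: profile 1-3-3 — violates.

e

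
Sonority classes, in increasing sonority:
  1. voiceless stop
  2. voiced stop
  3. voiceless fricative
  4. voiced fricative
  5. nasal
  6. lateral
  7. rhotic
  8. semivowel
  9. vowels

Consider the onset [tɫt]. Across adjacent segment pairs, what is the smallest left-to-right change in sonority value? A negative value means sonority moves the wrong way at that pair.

-5

/t/ is a voiceless stop (sonority 1).
/ɫ/ is a lateral (sonority 6).
/t/ is a voiceless stop (sonority 1).
/t/→/ɫ/: change +5.
/ɫ/→/t/: change -5.
Minimum = -5.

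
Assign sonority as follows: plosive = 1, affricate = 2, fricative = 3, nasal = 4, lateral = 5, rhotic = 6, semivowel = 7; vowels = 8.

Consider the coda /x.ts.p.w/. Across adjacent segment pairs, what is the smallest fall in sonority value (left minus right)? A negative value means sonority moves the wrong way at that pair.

/x/: fricative = 3.
/ts/: affricate = 2.
/p/: plosive = 1.
/w/: semivowel = 7.
/x/→/ts/: change +1.
/ts/→/p/: change +1.
/p/→/w/: change -6.
Minimum = -6.

-6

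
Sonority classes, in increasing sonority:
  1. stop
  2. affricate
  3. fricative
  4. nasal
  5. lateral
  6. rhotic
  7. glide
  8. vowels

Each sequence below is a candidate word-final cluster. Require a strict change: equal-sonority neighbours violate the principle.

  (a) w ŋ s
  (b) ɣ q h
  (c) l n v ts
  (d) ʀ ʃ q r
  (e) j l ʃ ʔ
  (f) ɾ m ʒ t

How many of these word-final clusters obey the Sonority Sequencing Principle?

4

(a) sonority 7-4-3: well-formed.
(b) sonority 3-1-3: ill-formed.
(c) sonority 5-4-3-2: well-formed.
(d) sonority 6-3-1-6: ill-formed.
(e) sonority 7-5-3-1: well-formed.
(f) sonority 6-4-3-1: well-formed.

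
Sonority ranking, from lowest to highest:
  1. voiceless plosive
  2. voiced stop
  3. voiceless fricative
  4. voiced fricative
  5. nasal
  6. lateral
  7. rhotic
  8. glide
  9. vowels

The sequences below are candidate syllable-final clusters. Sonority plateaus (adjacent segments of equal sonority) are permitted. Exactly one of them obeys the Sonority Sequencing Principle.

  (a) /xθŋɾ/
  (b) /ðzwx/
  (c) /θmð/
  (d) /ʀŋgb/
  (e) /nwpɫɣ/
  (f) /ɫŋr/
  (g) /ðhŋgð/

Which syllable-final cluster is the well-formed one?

d

(a) 3-3-5-7 → violates
(b) 4-4-8-3 → violates
(c) 3-5-4 → violates
(d) 7-5-2-2 → obeys
(e) 5-8-1-6-4 → violates
(f) 6-5-7 → violates
(g) 4-3-5-2-4 → violates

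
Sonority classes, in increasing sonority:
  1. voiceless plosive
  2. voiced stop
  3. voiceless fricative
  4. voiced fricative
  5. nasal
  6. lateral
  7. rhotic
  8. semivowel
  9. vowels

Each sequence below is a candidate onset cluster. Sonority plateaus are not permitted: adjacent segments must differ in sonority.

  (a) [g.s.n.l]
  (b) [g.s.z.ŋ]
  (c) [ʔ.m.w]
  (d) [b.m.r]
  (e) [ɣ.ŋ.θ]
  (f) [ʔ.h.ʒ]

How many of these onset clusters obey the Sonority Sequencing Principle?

5

(a) 2-3-5-6 → obeys
(b) 2-3-4-5 → obeys
(c) 1-5-8 → obeys
(d) 2-5-7 → obeys
(e) 4-5-3 → violates
(f) 1-3-4 → obeys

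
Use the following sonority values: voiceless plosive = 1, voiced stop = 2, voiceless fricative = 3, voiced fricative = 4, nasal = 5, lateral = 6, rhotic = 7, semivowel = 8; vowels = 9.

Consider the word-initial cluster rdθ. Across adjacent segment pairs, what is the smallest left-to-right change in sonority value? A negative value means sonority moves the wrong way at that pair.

-5

/r/ — rhotic, sonority 7.
/d/ — voiced stop, sonority 2.
/θ/ — voiceless fricative, sonority 3.
/r/→/d/: change -5.
/d/→/θ/: change +1.
Minimum = -5.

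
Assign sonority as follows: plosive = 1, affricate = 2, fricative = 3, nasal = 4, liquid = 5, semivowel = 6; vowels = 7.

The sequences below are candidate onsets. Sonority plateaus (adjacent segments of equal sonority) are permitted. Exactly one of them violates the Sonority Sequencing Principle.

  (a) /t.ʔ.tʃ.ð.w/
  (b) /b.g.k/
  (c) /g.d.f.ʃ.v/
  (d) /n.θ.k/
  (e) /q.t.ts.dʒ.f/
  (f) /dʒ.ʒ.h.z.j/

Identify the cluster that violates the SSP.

d

(a) /t.ʔ.tʃ.ð.w/: profile 1-1-2-3-6 — obeys.
(b) /b.g.k/: profile 1-1-1 — obeys.
(c) /g.d.f.ʃ.v/: profile 1-1-3-3-3 — obeys.
(d) /n.θ.k/: profile 4-3-1 — violates.
(e) /q.t.ts.dʒ.f/: profile 1-1-2-2-3 — obeys.
(f) /dʒ.ʒ.h.z.j/: profile 2-3-3-3-6 — obeys.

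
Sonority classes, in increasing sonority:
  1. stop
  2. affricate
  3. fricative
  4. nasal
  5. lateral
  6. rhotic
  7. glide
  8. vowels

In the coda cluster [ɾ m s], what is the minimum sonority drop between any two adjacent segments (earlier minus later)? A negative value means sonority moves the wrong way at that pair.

/ɾ/ — rhotic, sonority 6.
/m/ — nasal, sonority 4.
/s/ — fricative, sonority 3.
/ɾ/→/m/: change +2.
/m/→/s/: change +1.
Minimum = 1.

1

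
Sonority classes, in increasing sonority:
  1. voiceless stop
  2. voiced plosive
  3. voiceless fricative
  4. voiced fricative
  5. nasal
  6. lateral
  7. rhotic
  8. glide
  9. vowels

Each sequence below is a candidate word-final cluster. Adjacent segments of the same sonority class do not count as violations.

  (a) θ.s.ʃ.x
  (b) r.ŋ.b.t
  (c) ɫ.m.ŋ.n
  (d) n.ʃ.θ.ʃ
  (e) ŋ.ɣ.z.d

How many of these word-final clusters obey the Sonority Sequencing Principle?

(a) sonority 3-3-3-3: well-formed.
(b) sonority 7-5-2-1: well-formed.
(c) sonority 6-5-5-5: well-formed.
(d) sonority 5-3-3-3: well-formed.
(e) sonority 5-4-4-2: well-formed.

5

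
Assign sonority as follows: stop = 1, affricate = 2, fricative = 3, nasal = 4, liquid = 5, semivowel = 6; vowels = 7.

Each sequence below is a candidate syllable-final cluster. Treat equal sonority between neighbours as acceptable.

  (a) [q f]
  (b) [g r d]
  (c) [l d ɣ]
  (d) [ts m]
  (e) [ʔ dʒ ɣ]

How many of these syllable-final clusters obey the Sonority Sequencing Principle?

0

(a) sonority 1-3: ill-formed.
(b) sonority 1-5-1: ill-formed.
(c) sonority 5-1-3: ill-formed.
(d) sonority 2-4: ill-formed.
(e) sonority 1-2-3: ill-formed.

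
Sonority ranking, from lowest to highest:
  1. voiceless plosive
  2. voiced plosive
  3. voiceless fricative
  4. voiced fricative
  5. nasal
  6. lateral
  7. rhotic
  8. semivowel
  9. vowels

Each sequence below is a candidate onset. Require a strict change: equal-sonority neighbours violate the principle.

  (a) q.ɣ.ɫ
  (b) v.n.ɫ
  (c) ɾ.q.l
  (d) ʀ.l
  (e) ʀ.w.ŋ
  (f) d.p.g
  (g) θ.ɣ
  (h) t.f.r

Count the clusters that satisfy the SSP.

4

(a) sonority 1-4-6: well-formed.
(b) sonority 4-5-6: well-formed.
(c) sonority 7-1-6: ill-formed.
(d) sonority 7-6: ill-formed.
(e) sonority 7-8-5: ill-formed.
(f) sonority 2-1-2: ill-formed.
(g) sonority 3-4: well-formed.
(h) sonority 1-3-7: well-formed.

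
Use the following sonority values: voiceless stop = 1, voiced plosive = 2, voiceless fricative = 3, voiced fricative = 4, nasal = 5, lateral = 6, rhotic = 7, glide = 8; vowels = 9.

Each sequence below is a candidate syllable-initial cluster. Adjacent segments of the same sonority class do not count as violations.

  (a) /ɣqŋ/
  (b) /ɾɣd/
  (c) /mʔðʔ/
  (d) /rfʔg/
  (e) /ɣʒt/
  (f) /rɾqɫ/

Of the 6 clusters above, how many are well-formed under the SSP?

(a) 4-1-5 → violates
(b) 7-4-2 → violates
(c) 5-1-4-1 → violates
(d) 7-3-1-2 → violates
(e) 4-4-1 → violates
(f) 7-7-1-6 → violates

0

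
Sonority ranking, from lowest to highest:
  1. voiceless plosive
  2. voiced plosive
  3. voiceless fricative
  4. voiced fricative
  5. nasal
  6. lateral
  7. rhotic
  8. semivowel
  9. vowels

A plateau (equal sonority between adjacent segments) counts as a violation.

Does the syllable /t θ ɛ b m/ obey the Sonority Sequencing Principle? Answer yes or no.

no

Onset: /t/ is a voiceless plosive (sonority 1), /θ/ is a voiceless fricative (sonority 3); then the nucleus /ɛ/ (sonority 9).
Onset profile 1-3-9 — rises to the nucleus.
Coda: /b/ is a voiced plosive (sonority 2), /m/ is a nasal (sonority 5).
Coda profile 9-2-5 — does not strictly fall throughout.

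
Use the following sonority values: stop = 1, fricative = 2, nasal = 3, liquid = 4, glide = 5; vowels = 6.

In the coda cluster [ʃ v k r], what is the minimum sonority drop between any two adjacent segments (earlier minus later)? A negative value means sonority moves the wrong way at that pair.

/ʃ/ — fricative, sonority 2.
/v/ — fricative, sonority 2.
/k/ — stop, sonority 1.
/r/ — liquid, sonority 4.
/ʃ/→/v/: change +0.
/v/→/k/: change +1.
/k/→/r/: change -3.
Minimum = -3.

-3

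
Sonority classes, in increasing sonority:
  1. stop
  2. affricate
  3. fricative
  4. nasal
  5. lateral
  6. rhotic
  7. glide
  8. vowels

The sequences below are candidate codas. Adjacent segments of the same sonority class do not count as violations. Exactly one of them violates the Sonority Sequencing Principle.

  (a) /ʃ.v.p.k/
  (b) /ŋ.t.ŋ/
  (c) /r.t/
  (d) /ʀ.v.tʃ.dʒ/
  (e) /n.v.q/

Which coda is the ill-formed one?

(a) 3-3-1-1 → obeys
(b) 4-1-4 → violates
(c) 6-1 → obeys
(d) 6-3-2-2 → obeys
(e) 4-3-1 → obeys

b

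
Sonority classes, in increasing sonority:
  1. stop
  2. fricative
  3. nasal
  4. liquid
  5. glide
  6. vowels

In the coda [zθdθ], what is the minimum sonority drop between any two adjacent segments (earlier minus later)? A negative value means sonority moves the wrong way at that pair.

/z/ is a fricative (sonority 2).
/θ/ is a fricative (sonority 2).
/d/ is a stop (sonority 1).
/θ/ is a fricative (sonority 2).
/z/→/θ/: change +0.
/θ/→/d/: change +1.
/d/→/θ/: change -1.
Minimum = -1.

-1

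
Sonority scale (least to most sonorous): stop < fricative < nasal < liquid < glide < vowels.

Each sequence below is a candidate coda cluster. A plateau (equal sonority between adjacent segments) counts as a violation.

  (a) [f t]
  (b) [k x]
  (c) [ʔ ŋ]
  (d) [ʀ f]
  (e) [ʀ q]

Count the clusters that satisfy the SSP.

(a) 2-1 → obeys
(b) 1-2 → violates
(c) 1-3 → violates
(d) 4-2 → obeys
(e) 4-1 → obeys

3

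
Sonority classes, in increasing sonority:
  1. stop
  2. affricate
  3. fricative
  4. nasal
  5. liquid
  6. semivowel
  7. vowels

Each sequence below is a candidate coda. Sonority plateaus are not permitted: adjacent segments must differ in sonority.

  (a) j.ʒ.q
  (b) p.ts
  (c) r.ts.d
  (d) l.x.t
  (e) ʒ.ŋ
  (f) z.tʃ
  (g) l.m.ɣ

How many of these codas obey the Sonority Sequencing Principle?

5

(a) sonority 6-3-1: well-formed.
(b) sonority 1-2: ill-formed.
(c) sonority 5-2-1: well-formed.
(d) sonority 5-3-1: well-formed.
(e) sonority 3-4: ill-formed.
(f) sonority 3-2: well-formed.
(g) sonority 5-4-3: well-formed.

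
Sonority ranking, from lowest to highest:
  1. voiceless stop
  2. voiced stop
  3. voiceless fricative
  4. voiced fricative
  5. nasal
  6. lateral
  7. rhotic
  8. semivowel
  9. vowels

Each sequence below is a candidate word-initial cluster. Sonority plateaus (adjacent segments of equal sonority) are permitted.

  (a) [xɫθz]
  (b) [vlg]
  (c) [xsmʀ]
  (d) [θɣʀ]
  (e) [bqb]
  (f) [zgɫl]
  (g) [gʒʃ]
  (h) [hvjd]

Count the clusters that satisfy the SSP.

(a) [xɫθz]: profile 3-6-3-4 — violates.
(b) [vlg]: profile 4-6-2 — violates.
(c) [xsmʀ]: profile 3-3-5-7 — obeys.
(d) [θɣʀ]: profile 3-4-7 — obeys.
(e) [bqb]: profile 2-1-2 — violates.
(f) [zgɫl]: profile 4-2-6-6 — violates.
(g) [gʒʃ]: profile 2-4-3 — violates.
(h) [hvjd]: profile 3-4-8-2 — violates.

2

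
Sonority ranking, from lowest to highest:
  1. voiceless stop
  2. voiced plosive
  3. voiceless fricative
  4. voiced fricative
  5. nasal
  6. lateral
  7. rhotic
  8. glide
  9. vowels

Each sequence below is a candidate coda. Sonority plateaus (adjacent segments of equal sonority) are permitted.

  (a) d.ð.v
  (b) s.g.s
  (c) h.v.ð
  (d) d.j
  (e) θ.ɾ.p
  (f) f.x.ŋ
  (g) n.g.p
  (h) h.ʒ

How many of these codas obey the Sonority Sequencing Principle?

1

(a) 2-4-4 → violates
(b) 3-2-3 → violates
(c) 3-4-4 → violates
(d) 2-8 → violates
(e) 3-7-1 → violates
(f) 3-3-5 → violates
(g) 5-2-1 → obeys
(h) 3-4 → violates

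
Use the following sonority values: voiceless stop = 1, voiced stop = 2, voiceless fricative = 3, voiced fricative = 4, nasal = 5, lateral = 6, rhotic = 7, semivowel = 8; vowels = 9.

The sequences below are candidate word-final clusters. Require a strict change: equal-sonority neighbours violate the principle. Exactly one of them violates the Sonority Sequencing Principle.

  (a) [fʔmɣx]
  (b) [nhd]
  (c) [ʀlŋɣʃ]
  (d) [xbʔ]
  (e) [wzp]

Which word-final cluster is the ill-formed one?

(a) 3-1-5-4-3 → violates
(b) 5-3-2 → obeys
(c) 7-6-5-4-3 → obeys
(d) 3-2-1 → obeys
(e) 8-4-1 → obeys

a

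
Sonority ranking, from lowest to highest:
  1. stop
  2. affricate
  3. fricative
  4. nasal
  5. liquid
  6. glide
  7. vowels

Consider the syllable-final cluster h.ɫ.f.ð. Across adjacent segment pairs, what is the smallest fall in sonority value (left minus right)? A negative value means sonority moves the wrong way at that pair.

/h/: fricative = 3.
/ɫ/: liquid = 5.
/f/: fricative = 3.
/ð/: fricative = 3.
/h/→/ɫ/: change -2.
/ɫ/→/f/: change +2.
/f/→/ð/: change +0.
Minimum = -2.

-2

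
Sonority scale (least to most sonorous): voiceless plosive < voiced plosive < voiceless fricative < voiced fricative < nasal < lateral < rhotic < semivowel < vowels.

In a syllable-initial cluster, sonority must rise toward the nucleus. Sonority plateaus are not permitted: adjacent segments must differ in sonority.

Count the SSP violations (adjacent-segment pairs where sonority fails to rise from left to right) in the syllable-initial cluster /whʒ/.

/w/: semivowel = 8.
/h/: voiceless fricative = 3.
/ʒ/: voiced fricative = 4.
/w/→/h/: 8→3 (does not rise) — violation.
/h/→/ʒ/: 3→4 (rises) — ok.

1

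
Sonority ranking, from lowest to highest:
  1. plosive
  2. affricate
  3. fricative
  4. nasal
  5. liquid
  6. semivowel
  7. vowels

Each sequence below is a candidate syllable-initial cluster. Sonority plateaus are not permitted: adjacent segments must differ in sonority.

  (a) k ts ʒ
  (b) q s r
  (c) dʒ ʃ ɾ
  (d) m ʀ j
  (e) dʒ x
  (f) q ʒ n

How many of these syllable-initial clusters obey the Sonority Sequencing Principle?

(a) sonority 1-2-3: well-formed.
(b) sonority 1-3-5: well-formed.
(c) sonority 2-3-5: well-formed.
(d) sonority 4-5-6: well-formed.
(e) sonority 2-3: well-formed.
(f) sonority 1-3-4: well-formed.

6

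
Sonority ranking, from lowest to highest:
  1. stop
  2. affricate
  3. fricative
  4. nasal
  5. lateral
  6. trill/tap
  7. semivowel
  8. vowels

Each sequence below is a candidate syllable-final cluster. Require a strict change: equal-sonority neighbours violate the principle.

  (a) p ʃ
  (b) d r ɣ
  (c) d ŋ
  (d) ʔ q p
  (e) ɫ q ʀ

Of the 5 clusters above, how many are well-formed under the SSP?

0

(a) p ʃ: profile 1-3 — violates.
(b) d r ɣ: profile 1-6-3 — violates.
(c) d ŋ: profile 1-4 — violates.
(d) ʔ q p: profile 1-1-1 — violates.
(e) ɫ q ʀ: profile 5-1-6 — violates.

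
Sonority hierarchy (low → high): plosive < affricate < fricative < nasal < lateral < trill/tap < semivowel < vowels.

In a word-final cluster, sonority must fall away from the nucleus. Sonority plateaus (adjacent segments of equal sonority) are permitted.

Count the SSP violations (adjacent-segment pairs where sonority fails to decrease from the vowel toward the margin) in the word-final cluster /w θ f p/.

0

/w/: semivowel = 7.
/θ/: fricative = 3.
/f/: fricative = 3.
/p/: plosive = 1.
/w/→/θ/: 7→3 (falls) — ok.
/θ/→/f/: 3→3 (plateau, allowed) — ok.
/f/→/p/: 3→1 (falls) — ok.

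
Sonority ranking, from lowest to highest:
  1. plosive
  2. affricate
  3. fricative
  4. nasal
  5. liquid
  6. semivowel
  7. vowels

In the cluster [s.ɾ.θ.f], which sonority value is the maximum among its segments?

/s/: fricative = 3.
/ɾ/: liquid = 5.
/θ/: fricative = 3.
/f/: fricative = 3.
The maximum is 5.

5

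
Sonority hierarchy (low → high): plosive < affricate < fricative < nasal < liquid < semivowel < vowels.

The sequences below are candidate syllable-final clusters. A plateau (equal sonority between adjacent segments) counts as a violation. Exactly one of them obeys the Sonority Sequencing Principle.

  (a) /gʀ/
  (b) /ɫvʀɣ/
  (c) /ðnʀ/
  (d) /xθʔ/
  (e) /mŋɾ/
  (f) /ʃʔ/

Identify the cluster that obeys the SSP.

f

(a) 1-5 → violates
(b) 5-3-5-3 → violates
(c) 3-4-5 → violates
(d) 3-3-1 → violates
(e) 4-4-5 → violates
(f) 3-1 → obeys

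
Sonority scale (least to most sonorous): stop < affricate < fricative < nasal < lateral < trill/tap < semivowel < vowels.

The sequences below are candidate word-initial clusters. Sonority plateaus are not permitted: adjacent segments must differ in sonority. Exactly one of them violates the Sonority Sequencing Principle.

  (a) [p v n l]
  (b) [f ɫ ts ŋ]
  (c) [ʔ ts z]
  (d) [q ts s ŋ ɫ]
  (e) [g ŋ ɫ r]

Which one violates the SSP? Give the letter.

b

(a) sonority 1-3-4-5: well-formed.
(b) sonority 3-5-2-4: ill-formed.
(c) sonority 1-2-3: well-formed.
(d) sonority 1-2-3-4-5: well-formed.
(e) sonority 1-4-5-6: well-formed.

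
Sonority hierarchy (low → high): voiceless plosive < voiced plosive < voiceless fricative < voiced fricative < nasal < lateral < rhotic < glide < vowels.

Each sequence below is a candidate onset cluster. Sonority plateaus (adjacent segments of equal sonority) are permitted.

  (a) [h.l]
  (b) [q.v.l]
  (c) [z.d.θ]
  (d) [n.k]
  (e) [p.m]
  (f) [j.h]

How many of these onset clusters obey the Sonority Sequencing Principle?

(a) sonority 3-6: well-formed.
(b) sonority 1-4-6: well-formed.
(c) sonority 4-2-3: ill-formed.
(d) sonority 5-1: ill-formed.
(e) sonority 1-5: well-formed.
(f) sonority 8-3: ill-formed.

3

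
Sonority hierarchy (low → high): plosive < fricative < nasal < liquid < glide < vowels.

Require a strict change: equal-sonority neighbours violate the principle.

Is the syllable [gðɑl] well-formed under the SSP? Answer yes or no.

Onset: /g/ is a plosive (sonority 1), /ð/ is a fricative (sonority 2); then the nucleus /ɑ/ (sonority 6).
Onset profile 1-2-6 — rises to the nucleus.
Coda: /l/ is a liquid (sonority 4).
Coda profile 6-4 — falls from the nucleus.

yes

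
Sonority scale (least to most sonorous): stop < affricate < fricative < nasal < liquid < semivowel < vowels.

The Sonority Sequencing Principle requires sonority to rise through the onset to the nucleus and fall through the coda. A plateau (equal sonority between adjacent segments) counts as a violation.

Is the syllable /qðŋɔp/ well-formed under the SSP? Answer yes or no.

Onset: /q/ is a stop (sonority 1), /ð/ is a fricative (sonority 3), /ŋ/ is a nasal (sonority 4); then the nucleus /ɔ/ (sonority 7).
Onset profile 1-3-4-7 — rises to the nucleus.
Coda: /p/ is a stop (sonority 1).
Coda profile 7-1 — falls from the nucleus.

yes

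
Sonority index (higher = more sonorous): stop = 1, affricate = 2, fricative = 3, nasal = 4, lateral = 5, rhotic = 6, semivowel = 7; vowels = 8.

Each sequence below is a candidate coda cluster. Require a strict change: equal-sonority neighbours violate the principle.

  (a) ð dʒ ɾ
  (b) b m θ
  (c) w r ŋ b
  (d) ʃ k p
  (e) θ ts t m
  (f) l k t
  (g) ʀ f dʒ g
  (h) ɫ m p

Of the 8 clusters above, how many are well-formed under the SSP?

3

(a) ð dʒ ɾ: profile 3-2-6 — violates.
(b) b m θ: profile 1-4-3 — violates.
(c) w r ŋ b: profile 7-6-4-1 — obeys.
(d) ʃ k p: profile 3-1-1 — violates.
(e) θ ts t m: profile 3-2-1-4 — violates.
(f) l k t: profile 5-1-1 — violates.
(g) ʀ f dʒ g: profile 6-3-2-1 — obeys.
(h) ɫ m p: profile 5-4-1 — obeys.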